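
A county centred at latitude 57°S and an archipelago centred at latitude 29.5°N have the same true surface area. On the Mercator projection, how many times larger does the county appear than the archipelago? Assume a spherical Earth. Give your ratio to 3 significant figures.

On Mercator, area is exaggerated by sec²φ = 1/cos²φ.
At 57°: sec²(57°) = 1/0.5446² = 3.371.
At 29.5°: sec²(29.5°) = 1/0.8704² = 1.320.
Ratio = 3.371/1.320 = cos²(29.5°)/cos²(57°) ≈ 2.55.

2.55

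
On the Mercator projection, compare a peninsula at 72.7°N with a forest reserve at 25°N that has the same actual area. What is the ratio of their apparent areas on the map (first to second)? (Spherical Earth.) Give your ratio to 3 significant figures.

9.29

On Mercator, area is exaggerated by sec²φ = 1/cos²φ.
At 72.7°: sec²(72.7°) = 1/0.2974² = 11.31.
At 25°: sec²(25°) = 1/0.9063² = 1.217.
Ratio = 11.31/1.217 = cos²(25°)/cos²(72.7°) ≈ 9.29.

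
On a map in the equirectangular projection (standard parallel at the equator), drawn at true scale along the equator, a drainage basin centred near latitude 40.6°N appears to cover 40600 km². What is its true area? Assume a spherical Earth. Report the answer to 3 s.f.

Plate carrée maps x = Rλ, y = Rφ. The meridian scale is h = 1 and the parallel scale is k = 1/cos φ = sec φ.
Areal scale = h·k = 1 × sec φ; at 40.6°, h = 1.000, k = 1.317, so h·k = 1.317.
True area = apparent / (areal scale) = 40600 / 1.317 ≈ 30800 km².

30800 km²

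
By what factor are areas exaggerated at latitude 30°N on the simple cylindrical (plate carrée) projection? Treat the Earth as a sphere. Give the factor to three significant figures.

1.15

For the equirectangular projection with φ₀ = 0 (plate carrée), h = 1 along meridians and k = sec φ along parallels.
Areal scale = h·k = 1 × sec φ; at 30°, h = 1.000, k = 1.155, so h·k = 1.155.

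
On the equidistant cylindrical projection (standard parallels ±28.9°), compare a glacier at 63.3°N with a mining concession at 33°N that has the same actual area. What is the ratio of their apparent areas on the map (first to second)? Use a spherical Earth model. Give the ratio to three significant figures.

With standard parallel φ₀ = 28.9°, the equirectangular projection gives x = Rλ cos φ₀, y = Rφ, so h = 1 and k = cos 28.9° / cos φ.
Areal scale at 63.3°: h·k = 1.000 × 1.948 = 1.948.
Areal scale at 33°: h·k = 1.000 × 1.044 = 1.044.
Ratio = 1.948/1.044 ≈ 1.87.

1.87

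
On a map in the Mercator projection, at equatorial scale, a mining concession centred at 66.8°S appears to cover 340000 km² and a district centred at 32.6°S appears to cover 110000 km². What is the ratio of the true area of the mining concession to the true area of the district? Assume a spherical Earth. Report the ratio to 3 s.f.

0.676

Mercator's areal exaggeration is sec²φ; hence true area = (apparent area) · cos²φ.
True area of mining concession: 340000 × cos²(66.8°) = 340000 × 0.1552 = 52760 km².
True area of district: 110000 × cos²(32.6°) = 110000 × 0.7097 = 78070 km².
Ratio = 52760 / 78070 ≈ 0.676.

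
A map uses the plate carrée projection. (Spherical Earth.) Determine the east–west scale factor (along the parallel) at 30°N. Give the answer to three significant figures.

Plate carrée maps x = Rλ, y = Rφ. The meridian scale is h = 1 and the parallel scale is k = 1/cos φ = sec φ.
k = 1/cos 30° = 1/0.8660 = 1.155.

1.15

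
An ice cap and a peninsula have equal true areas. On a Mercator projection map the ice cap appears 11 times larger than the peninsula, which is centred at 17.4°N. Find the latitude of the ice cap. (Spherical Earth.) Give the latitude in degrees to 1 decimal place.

Mercator areal scale is sec²φ, so apparent-area ratio = sec²φ₁ / sec²φ₂ = cos²φ₂ / cos²φ₁.
cos²φ₂ / cos²φ₁ = 11  ⇒  cos φ₁ = cos 17.4° / √11 = 0.9542/3.317 = 0.2877.
φ₁ = arccos(0.2877) ≈ 73.3°.

73.3°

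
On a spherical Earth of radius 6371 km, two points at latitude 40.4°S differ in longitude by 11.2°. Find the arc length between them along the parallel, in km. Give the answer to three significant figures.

Arc length along a parallel = R cos φ · Δλ (with Δλ in radians).
= 6371 × cos 40.4° × (11.2° × π/180) = 6371 × 0.7615 × 0.1955 ≈ 948 km.

948 km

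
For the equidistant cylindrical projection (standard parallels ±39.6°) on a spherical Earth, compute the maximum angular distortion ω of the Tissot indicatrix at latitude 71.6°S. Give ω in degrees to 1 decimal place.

The equidistant cylindrical projection with φ₀ = 39.6° has h = 1 (meridians true) and k = cos φ₀ / cos φ along parallels.
At 71.6°: h = 1.000, k = 2.441; principal scales a = 2.441, b = 1.000.
sin(ω/2) = (a − b)/(a + b) = 1.441/3.441 = 0.4188, so ω = 2 arcsin(0.4188) ≈ 49.5°.

49.5°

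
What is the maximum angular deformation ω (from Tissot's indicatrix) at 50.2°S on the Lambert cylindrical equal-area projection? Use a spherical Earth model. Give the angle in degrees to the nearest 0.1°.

The Lambert cylindrical equal-area projection is the cylindrical equal-area projection with its standard parallel at the equator (φ₀ = 0). For cylindrical equal-area with standard parallel φ₀, h = cos φ / cos φ₀ and k = cos φ₀ / cos φ, so h·k = 1.
At 50.2°: h = 0.6401, k = 1.562; principal scales a = 1.562, b = 0.6401.
sin(ω/2) = (a − b)/(a + b) = 0.9221/2.202 = 0.4187, so ω = 2 arcsin(0.4187) ≈ 49.5°.

49.5°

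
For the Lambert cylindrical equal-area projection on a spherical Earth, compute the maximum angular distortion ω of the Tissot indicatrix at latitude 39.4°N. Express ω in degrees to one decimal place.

29.2°

The Lambert cylindrical equal-area projection is the cylindrical equal-area projection with its standard parallel at the equator (φ₀ = 0). For cylindrical equal-area with standard parallel φ₀, h = cos φ / cos φ₀ and k = cos φ₀ / cos φ, so h·k = 1.
At 39.4°: h = 0.7727, k = 1.294; principal scales a = 1.294, b = 0.7727.
sin(ω/2) = (a − b)/(a + b) = 0.5214/2.067 = 0.2523, so ω = 2 arcsin(0.2523) ≈ 29.2°.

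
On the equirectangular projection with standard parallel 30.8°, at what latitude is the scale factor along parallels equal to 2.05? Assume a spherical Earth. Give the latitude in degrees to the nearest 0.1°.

In the equirectangular projection with standard parallel φ₀ = 30.8° (x = Rλ cos φ₀, y = Rφ), meridians are true-scale (h = 1) and the parallel scale is k = cos φ₀ / cos φ.
k = cos φ₀ / cos φ = 2.05  ⇒  cos φ = cos 30.8° / 2.05 = 0.4190.
φ = arccos(0.4190) ≈ 65.2°.

65.2°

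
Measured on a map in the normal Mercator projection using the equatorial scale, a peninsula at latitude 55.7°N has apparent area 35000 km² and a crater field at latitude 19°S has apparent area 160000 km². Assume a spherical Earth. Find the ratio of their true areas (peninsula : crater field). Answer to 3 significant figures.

On Mercator the areal scale is sec²φ, so true area = apparent × cos²φ.
True area of peninsula: 35000 × cos²(55.7°) = 35000 × 0.3176 = 11110 km².
True area of crater field: 160000 × cos²(19°) = 160000 × 0.8940 = 143000 km².
Ratio = 11110 / 143000 ≈ 0.0777.

0.0777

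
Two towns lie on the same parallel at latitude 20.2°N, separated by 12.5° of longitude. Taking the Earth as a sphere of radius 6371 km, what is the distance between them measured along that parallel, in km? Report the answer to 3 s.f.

1300 km

Arc length along a parallel = R cos φ · Δλ (with Δλ in radians).
= 6371 × cos 20.2° × (12.5° × π/180) = 6371 × 0.9385 × 0.2182 ≈ 1300 km.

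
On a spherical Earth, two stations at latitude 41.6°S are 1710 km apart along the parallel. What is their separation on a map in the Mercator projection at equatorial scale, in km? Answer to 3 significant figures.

2290 km

Mercator is conformal, so the point scale is isotropic: h = k = sec φ = 1/cos φ.
Along the parallel, k = sec 41.6° = 1/0.7478 = 1.337.
Map distance = 1710 × 1.337 ≈ 2290 km.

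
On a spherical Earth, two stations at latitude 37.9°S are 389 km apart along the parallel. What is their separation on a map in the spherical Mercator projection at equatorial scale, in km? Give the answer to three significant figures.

The Mercator projection is conformal; its linear scale factor is the same in every direction and equals sec φ = 1/cos φ.
Along the parallel, k = sec 37.9° = 1/0.7891 = 1.267.
Map distance = 389 × 1.267 ≈ 493 km.

493 km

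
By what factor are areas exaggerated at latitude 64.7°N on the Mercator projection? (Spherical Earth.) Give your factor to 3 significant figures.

For Mercator, h = k = sec φ (a conformal cylindrical projection has a single point scale, 1/cos φ).
Areal scale = k² = sec²φ = 1/cos²(64.7°) = 1/0.4274² = 5.475.

5.48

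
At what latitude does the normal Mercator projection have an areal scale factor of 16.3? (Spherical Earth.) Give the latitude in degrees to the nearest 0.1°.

Mercator areal scale is sec²φ.
sec²φ = 16.3  ⇒  cos²φ = 0.06135  ⇒  cos φ = 0.2477.
φ = arccos(0.2477) ≈ 75.7°.

75.7°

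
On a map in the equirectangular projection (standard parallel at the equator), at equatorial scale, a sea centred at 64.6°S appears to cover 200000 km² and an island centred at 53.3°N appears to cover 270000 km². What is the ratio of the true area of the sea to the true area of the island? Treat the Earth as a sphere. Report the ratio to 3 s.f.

0.532

Plate carrée has h = 1 and k = sec φ, giving areal scale sec φ; true area = (apparent area) · cos φ.
True area of sea: 200000 × cos(64.6°) = 200000 × 0.4289 = 85790 km².
True area of island: 270000 × cos(53.3°) = 270000 × 0.5976 = 161400 km².
Ratio = 85790 / 161400 ≈ 0.532.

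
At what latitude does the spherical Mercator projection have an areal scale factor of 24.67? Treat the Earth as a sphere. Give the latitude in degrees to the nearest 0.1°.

78.4°

Mercator areal scale is sec²φ.
sec²φ = 24.67  ⇒  cos²φ = 0.04054  ⇒  cos φ = 0.2013.
φ = arccos(0.2013) ≈ 78.4°.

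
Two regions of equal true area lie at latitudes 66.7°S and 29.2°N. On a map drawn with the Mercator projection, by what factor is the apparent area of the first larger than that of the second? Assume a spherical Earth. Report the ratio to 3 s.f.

4.87

On Mercator, area is exaggerated by sec²φ = 1/cos²φ.
At 66.7°: sec²(66.7°) = 1/0.3955² = 6.392.
At 29.2°: sec²(29.2°) = 1/0.8729² = 1.312.
Ratio = 6.392/1.312 = cos²(29.2°)/cos²(66.7°) ≈ 4.87.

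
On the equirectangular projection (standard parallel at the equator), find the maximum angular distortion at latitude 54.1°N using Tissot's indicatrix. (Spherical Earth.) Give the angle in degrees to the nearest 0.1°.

Plate carrée maps x = Rλ, y = Rφ. The meridian scale is h = 1 and the parallel scale is k = 1/cos φ = sec φ.
At 54.1°: h = 1.000, k = 1.705; principal scales a = 1.705, b = 1.000.
sin(ω/2) = (a − b)/(a + b) = 0.7054/2.705 = 0.2607, so ω = 2 arcsin(0.2607) ≈ 30.2°.

30.2°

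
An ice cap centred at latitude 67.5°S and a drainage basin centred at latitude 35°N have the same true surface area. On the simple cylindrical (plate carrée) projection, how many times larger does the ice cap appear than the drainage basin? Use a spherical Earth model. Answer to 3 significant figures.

In the plate carrée (x = Rλ, y = Rφ), meridians are true-scale (h = 1) and parallels are stretched by k = sec φ.
Areal scale at 67.5°: h·k = 1.000 × 2.613 = 2.613.
Areal scale at 35°: h·k = 1.000 × 1.221 = 1.221.
Ratio = 2.613/1.221 ≈ 2.14.

2.14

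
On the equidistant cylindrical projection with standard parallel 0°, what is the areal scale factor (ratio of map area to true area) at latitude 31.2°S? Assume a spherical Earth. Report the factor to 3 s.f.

1.17

In the plate carrée (x = Rλ, y = Rφ), meridians are true-scale (h = 1) and parallels are stretched by k = sec φ.
Areal scale = h·k = 1 × sec φ; at 31.2°, h = 1.000, k = 1.169, so h·k = 1.169.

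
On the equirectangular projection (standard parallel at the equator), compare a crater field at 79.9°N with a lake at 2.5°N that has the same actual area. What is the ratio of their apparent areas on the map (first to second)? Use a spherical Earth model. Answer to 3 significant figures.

In the plate carrée (x = Rλ, y = Rφ), meridians are true-scale (h = 1) and parallels are stretched by k = sec φ.
Areal scale at 79.9°: h·k = 1.000 × 5.702 = 5.702.
Areal scale at 2.5°: h·k = 1.000 × 1.001 = 1.001.
Ratio = 5.702/1.001 ≈ 5.70.

5.70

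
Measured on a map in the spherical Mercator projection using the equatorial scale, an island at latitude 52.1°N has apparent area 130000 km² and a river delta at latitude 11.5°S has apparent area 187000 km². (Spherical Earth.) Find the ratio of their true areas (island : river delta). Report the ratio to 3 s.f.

0.273

Since Mercator area scale is 1/cos²φ, the true area equals the apparent area multiplied by cos²φ.
True area of island: 130000 × cos²(52.1°) = 130000 × 0.3773 = 49060 km².
True area of river delta: 187000 × cos²(11.5°) = 187000 × 0.9603 = 179600 km².
Ratio = 49060 / 179600 ≈ 0.273.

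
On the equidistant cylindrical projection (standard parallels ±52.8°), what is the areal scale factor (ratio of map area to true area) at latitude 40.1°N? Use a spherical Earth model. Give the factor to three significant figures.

In the equirectangular projection with standard parallel φ₀ = 52.8° (x = Rλ cos φ₀, y = Rφ), meridians are true-scale (h = 1) and the parallel scale is k = cos φ₀ / cos φ.
Areal scale = h·k = 1 × cos φ₀ / cos φ; at 40.1°, h = 1.000, k = 0.7904, so h·k = 0.7904.

0.790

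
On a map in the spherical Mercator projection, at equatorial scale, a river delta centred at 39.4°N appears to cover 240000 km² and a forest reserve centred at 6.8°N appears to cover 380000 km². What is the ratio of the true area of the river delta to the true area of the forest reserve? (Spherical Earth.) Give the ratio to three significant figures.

On Mercator the areal scale is sec²φ, so true area = apparent × cos²φ.
True area of river delta: 240000 × cos²(39.4°) = 240000 × 0.5971 = 143300 km².
True area of forest reserve: 380000 × cos²(6.8°) = 380000 × 0.9860 = 374700 km².
Ratio = 143300 / 374700 ≈ 0.382.

0.382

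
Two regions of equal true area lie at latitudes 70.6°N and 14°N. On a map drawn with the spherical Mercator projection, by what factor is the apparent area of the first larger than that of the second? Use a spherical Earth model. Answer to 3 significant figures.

8.53

Mercator is conformal with k = sec φ, so areal scale = k² = sec²φ.
At 70.6°: sec²(70.6°) = 1/0.3322² = 9.064.
At 14°: sec²(14°) = 1/0.9703² = 1.062.
Ratio = 9.064/1.062 = cos²(14°)/cos²(70.6°) ≈ 8.53.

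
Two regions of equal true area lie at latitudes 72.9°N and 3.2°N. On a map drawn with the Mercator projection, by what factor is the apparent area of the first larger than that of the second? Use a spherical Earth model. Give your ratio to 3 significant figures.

Mercator is conformal with k = sec φ, so areal scale = k² = sec²φ.
At 72.9°: sec²(72.9°) = 1/0.2940² = 11.57.
At 3.2°: sec²(3.2°) = 1/0.9984² = 1.003.
Ratio = 11.57/1.003 = cos²(3.2°)/cos²(72.9°) ≈ 11.5.

11.5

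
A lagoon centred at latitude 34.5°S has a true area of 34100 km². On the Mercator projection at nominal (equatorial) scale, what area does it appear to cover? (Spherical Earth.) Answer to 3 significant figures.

The Mercator projection is conformal; its linear scale factor is the same in every direction and equals sec φ = 1/cos φ.
Areal scale = k² = sec²φ = 1/cos²(34.5°) = 1/0.8241² = 1.472.
Apparent area = 34100 × 1.472 ≈ 50200 km².

50200 km²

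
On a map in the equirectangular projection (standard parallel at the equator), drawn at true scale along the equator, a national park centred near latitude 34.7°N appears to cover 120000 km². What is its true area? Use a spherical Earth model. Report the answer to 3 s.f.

98700 km²

In the plate carrée (x = Rλ, y = Rφ), meridians are true-scale (h = 1) and parallels are stretched by k = sec φ.
Areal scale = h·k = 1 × sec φ; at 34.7°, h = 1.000, k = 1.216, so h·k = 1.216.
True area = apparent / (areal scale) = 120000 / 1.216 ≈ 98700 km².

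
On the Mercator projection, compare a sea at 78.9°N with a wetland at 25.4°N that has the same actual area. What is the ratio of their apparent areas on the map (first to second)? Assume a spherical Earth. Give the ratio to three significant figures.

Mercator is conformal with k = sec φ, so areal scale = k² = sec²φ.
At 78.9°: sec²(78.9°) = 1/0.1925² = 26.98.
At 25.4°: sec²(25.4°) = 1/0.9033² = 1.225.
Ratio = 26.98/1.225 = cos²(25.4°)/cos²(78.9°) ≈ 22.0.

22.0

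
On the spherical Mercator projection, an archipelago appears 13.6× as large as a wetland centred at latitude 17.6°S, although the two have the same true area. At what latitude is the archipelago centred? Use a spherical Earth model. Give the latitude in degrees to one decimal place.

For equal true areas on Mercator, apparent areas scale as sec²φ, so the ratio is cos²φ₂ / cos²φ₁.
cos²φ₂ / cos²φ₁ = 13.6  ⇒  cos φ₁ = cos 17.6° / √13.6 = 0.9532/3.688 = 0.2585.
φ₁ = arccos(0.2585) ≈ 75.0°.

75.0°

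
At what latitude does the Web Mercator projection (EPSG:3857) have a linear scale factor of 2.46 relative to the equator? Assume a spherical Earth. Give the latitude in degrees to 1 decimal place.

66.0°

Mercator scale is k = sec φ = 1/cos φ.
1/cos φ = 2.46  ⇒  cos φ = 0.4065  ⇒  φ = arccos(0.4065) ≈ 66.0°.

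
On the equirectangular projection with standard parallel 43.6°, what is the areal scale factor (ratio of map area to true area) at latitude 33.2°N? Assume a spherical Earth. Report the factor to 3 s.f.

In the equirectangular projection with standard parallel φ₀ = 43.6° (x = Rλ cos φ₀, y = Rφ), meridians are true-scale (h = 1) and the parallel scale is k = cos φ₀ / cos φ.
Areal scale = h·k = 1 × cos φ₀ / cos φ; at 33.2°, h = 1.000, k = 0.8654, so h·k = 0.8654.

0.865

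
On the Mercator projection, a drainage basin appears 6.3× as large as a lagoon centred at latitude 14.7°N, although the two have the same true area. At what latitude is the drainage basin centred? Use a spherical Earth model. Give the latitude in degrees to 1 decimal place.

67.3°

Mercator areal scale is sec²φ, so apparent-area ratio = sec²φ₁ / sec²φ₂ = cos²φ₂ / cos²φ₁.
cos²φ₂ / cos²φ₁ = 6.3  ⇒  cos φ₁ = cos 14.7° / √6.3 = 0.9673/2.510 = 0.3854.
φ₁ = arccos(0.3854) ≈ 67.3°.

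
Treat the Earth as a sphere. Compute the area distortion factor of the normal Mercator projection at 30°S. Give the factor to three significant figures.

Mercator is conformal, so the point scale is isotropic: h = k = sec φ = 1/cos φ.
Areal scale = k² = sec²φ = 1/cos²(30°) = 1/0.8660² = 1.333.

1.33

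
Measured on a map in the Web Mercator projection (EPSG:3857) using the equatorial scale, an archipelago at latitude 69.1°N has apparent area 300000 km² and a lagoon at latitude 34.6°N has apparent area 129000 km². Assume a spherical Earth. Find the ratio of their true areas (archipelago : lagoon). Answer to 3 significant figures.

On Mercator the areal scale is sec²φ, so true area = apparent × cos²φ.
True area of archipelago: 300000 × cos²(69.1°) = 300000 × 0.1273 = 38180 km².
True area of lagoon: 129000 × cos²(34.6°) = 129000 × 0.6776 = 87400 km².
Ratio = 38180 / 87400 ≈ 0.437.

0.437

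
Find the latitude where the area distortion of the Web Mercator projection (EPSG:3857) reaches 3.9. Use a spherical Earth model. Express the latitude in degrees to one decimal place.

59.6°

Mercator areal scale is sec²φ.
sec²φ = 3.9  ⇒  cos²φ = 0.2564  ⇒  cos φ = 0.5064.
φ = arccos(0.5064) ≈ 59.6°.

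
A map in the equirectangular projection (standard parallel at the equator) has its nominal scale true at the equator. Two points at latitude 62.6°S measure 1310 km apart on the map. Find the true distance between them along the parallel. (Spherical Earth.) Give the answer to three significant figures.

603 km

For the equirectangular projection with φ₀ = 0 (plate carrée), h = 1 along meridians and k = sec φ along parallels.
Along the parallel at 62.6°, map distances are exaggerated by k = sec 62.6° = 2.173.
True distance = 1310 / 2.173 = 1310 × cos 62.6° ≈ 603 km.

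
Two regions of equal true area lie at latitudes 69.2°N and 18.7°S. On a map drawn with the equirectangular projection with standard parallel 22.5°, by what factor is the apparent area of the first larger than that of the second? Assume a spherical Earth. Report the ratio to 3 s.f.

2.67

In the equirectangular projection with standard parallel φ₀ = 22.5° (x = Rλ cos φ₀, y = Rφ), meridians are true-scale (h = 1) and the parallel scale is k = cos φ₀ / cos φ.
Areal scale at 69.2°: h·k = 1.000 × 2.602 = 2.602.
Areal scale at 18.7°: h·k = 1.000 × 0.9754 = 0.9754.
Ratio = 2.602/0.9754 ≈ 2.67.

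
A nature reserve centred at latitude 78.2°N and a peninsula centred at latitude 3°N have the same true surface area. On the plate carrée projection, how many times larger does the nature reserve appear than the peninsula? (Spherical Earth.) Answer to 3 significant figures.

4.88

Plate carrée maps x = Rλ, y = Rφ. The meridian scale is h = 1 and the parallel scale is k = 1/cos φ = sec φ.
Areal scale at 78.2°: h·k = 1.000 × 4.890 = 4.890.
Areal scale at 3°: h·k = 1.000 × 1.001 = 1.001.
Ratio = 4.890/1.001 ≈ 4.88.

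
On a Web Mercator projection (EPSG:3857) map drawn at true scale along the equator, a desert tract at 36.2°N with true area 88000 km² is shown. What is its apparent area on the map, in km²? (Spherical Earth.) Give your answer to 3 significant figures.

Mercator is conformal, so the point scale is isotropic: h = k = sec φ = 1/cos φ.
Areal scale = k² = sec²φ = 1/cos²(36.2°) = 1/0.8070² = 1.536.
Apparent area = 88000 × 1.536 ≈ 135000 km².

135000 km²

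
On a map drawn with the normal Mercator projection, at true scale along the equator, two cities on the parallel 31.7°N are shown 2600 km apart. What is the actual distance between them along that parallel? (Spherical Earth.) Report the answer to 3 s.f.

For Mercator, h = k = sec φ (a conformal cylindrical projection has a single point scale, 1/cos φ).
Along the parallel at 31.7°, map distances are exaggerated by k = sec 31.7° = 1.175.
True distance = 2600 / 1.175 = 2600 × cos 31.7° ≈ 2210 km.

2210 km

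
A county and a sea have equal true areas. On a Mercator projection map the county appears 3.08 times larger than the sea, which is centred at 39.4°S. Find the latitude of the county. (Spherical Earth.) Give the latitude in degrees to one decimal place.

63.9°

For equal true areas on Mercator, apparent areas scale as sec²φ, so the ratio is cos²φ₂ / cos²φ₁.
cos²φ₂ / cos²φ₁ = 3.08  ⇒  cos φ₁ = cos 39.4° / √3.08 = 0.7727/1.755 = 0.4403.
φ₁ = arccos(0.4403) ≈ 63.9°.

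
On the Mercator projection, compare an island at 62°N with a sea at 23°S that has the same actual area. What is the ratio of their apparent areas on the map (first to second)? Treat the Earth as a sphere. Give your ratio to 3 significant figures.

Mercator is conformal with k = sec φ, so areal scale = k² = sec²φ.
At 62°: sec²(62°) = 1/0.4695² = 4.537.
At 23°: sec²(23°) = 1/0.9205² = 1.180.
Ratio = 4.537/1.180 = cos²(23°)/cos²(62°) ≈ 3.84.

3.84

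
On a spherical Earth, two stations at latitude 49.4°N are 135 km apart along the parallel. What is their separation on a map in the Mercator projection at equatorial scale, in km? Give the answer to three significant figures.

207 km

The Mercator projection is conformal; its linear scale factor is the same in every direction and equals sec φ = 1/cos φ.
Along the parallel, k = sec 49.4° = 1/0.6508 = 1.537.
Map distance = 135 × 1.537 ≈ 207 km.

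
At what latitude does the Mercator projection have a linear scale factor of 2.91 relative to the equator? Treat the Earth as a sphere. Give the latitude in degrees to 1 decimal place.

Mercator scale is k = sec φ = 1/cos φ.
1/cos φ = 2.91  ⇒  cos φ = 0.3436  ⇒  φ = arccos(0.3436) ≈ 69.9°.

69.9°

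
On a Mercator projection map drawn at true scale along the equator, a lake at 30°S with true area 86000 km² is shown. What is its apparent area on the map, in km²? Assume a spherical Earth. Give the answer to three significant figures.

For Mercator, h = k = sec φ (a conformal cylindrical projection has a single point scale, 1/cos φ).
Areal scale = k² = sec²φ = 1/cos²(30°) = 1/0.8660² = 1.333.
Apparent area = 86000 × 1.333 ≈ 115000 km².

115000 km²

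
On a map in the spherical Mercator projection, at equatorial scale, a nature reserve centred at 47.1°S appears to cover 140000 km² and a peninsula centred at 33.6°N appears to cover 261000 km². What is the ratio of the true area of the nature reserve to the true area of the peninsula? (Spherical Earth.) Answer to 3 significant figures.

On Mercator the areal scale is sec²φ, so true area = apparent × cos²φ.
True area of nature reserve: 140000 × cos²(47.1°) = 140000 × 0.4634 = 64870 km².
True area of peninsula: 261000 × cos²(33.6°) = 261000 × 0.6938 = 181100 km².
Ratio = 64870 / 181100 ≈ 0.358.

0.358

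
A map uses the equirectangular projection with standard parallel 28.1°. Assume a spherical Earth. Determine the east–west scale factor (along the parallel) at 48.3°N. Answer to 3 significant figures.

1.33

In the equirectangular projection with standard parallel φ₀ = 28.1° (x = Rλ cos φ₀, y = Rφ), meridians are true-scale (h = 1) and the parallel scale is k = cos φ₀ / cos φ.
k = cos 28.1° / cos 48.3° = 0.8821/0.6652 = 1.326.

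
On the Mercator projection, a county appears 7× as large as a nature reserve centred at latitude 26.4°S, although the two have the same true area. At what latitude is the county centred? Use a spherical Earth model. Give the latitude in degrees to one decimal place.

Mercator areal scale is sec²φ, so apparent-area ratio = sec²φ₁ / sec²φ₂ = cos²φ₂ / cos²φ₁.
cos²φ₂ / cos²φ₁ = 7  ⇒  cos φ₁ = cos 26.4° / √7 = 0.8957/2.646 = 0.3385.
φ₁ = arccos(0.3385) ≈ 70.2°.

70.2°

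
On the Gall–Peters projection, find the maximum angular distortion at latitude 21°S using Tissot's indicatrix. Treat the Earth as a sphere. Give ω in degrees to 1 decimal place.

31.4°

Gall–Peters is a cylindrical equal-area projection with standard parallels at ±45°. For cylindrical equal-area with standard parallel φ₀, h = cos φ / cos φ₀ and k = cos φ₀ / cos φ, so h·k = 1.
At 21°: h = 1.320, k = 0.7574; principal scales a = 1.320, b = 0.7574.
sin(ω/2) = (a − b)/(a + b) = 0.5629/2.078 = 0.2709, so ω = 2 arcsin(0.2709) ≈ 31.4°.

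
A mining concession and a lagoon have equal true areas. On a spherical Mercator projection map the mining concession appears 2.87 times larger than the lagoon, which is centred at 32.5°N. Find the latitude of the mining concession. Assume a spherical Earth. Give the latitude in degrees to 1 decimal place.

60.1°

For equal true areas on Mercator, apparent areas scale as sec²φ, so the ratio is cos²φ₂ / cos²φ₁.
cos²φ₂ / cos²φ₁ = 2.87  ⇒  cos φ₁ = cos 32.5° / √2.87 = 0.8434/1.694 = 0.4978.
φ₁ = arccos(0.4978) ≈ 60.1°.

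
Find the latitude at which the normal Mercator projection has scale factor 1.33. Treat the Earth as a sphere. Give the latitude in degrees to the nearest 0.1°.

Mercator scale is k = sec φ = 1/cos φ.
1/cos φ = 1.33  ⇒  cos φ = 0.7519  ⇒  φ = arccos(0.7519) ≈ 41.2°.

41.2°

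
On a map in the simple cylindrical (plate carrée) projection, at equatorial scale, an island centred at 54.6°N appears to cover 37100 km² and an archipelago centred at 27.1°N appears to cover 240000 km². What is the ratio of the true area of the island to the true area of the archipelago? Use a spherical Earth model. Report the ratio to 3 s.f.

On the plate carrée, areal scale = h·k = 1 × sec φ, so true area = apparent × cos φ.
True area of island: 37100 × cos(54.6°) = 37100 × 0.5793 = 21490 km².
True area of archipelago: 240000 × cos(27.1°) = 240000 × 0.8902 = 213700 km².
Ratio = 21490 / 213700 ≈ 0.101.

0.101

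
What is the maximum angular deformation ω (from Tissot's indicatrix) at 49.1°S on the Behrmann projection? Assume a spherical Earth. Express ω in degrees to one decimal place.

The Behrmann projection is cylindrical equal-area with φ₀ = 30°. A cylindrical equal-area projection with standard parallel φ₀ has meridian scale h = cos φ / cos φ₀ and parallel scale k = cos φ₀ / cos φ (so areas are preserved, h·k = 1).
At 49.1°: h = 0.7560, k = 1.323; principal scales a = 1.323, b = 0.7560.
sin(ω/2) = (a − b)/(a + b) = 0.5667/2.079 = 0.2726, so ω = 2 arcsin(0.2726) ≈ 31.6°.

31.6°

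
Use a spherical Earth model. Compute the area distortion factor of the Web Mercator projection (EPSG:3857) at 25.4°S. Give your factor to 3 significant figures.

The Mercator projection is conformal; its linear scale factor is the same in every direction and equals sec φ = 1/cos φ.
Areal scale = k² = sec²φ = 1/cos²(25.4°) = 1/0.9033² = 1.225.

1.23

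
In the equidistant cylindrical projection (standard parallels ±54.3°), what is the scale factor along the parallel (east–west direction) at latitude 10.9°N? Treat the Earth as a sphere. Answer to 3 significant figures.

0.594

In the equirectangular projection with standard parallel φ₀ = 54.3° (x = Rλ cos φ₀, y = Rφ), meridians are true-scale (h = 1) and the parallel scale is k = cos φ₀ / cos φ.
k = cos 54.3° / cos 10.9° = 0.5835/0.9820 = 0.5943.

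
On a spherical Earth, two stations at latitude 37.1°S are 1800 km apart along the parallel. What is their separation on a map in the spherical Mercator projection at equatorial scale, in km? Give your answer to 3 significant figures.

The Mercator projection is conformal; its linear scale factor is the same in every direction and equals sec φ = 1/cos φ.
Along the parallel, k = sec 37.1° = 1/0.7976 = 1.254.
Map distance = 1800 × 1.254 ≈ 2260 km.

2260 km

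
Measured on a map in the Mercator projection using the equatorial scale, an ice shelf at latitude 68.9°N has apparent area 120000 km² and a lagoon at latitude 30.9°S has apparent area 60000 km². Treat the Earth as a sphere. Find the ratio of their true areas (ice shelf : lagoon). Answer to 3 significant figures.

Since Mercator area scale is 1/cos²φ, the true area equals the apparent area multiplied by cos²φ.
True area of ice shelf: 120000 × cos²(68.9°) = 120000 × 0.1296 = 15550 km².
True area of lagoon: 60000 × cos²(30.9°) = 60000 × 0.7363 = 44180 km².
Ratio = 15550 / 44180 ≈ 0.352.

0.352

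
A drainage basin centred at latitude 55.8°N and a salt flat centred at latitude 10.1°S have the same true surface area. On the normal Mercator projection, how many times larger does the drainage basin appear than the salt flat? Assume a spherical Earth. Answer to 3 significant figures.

Mercator areal scale is sec²φ.
At 55.8°: sec²(55.8°) = 1/0.5621² = 3.165.
At 10.1°: sec²(10.1°) = 1/0.9845² = 1.032.
Ratio = 3.165/1.032 = cos²(10.1°)/cos²(55.8°) ≈ 3.07.

3.07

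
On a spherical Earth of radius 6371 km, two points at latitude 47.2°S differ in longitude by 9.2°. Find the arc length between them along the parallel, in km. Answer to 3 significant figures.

695 km

Arc length along a parallel = R cos φ · Δλ (with Δλ in radians).
= 6371 × cos 47.2° × (9.2° × π/180) = 6371 × 0.6794 × 0.1606 ≈ 695 km.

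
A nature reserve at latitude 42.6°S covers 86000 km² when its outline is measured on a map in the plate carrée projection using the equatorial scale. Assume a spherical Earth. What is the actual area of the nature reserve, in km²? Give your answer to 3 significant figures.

For the equirectangular projection with φ₀ = 0 (plate carrée), h = 1 along meridians and k = sec φ along parallels.
Areal scale = h·k = 1 × sec φ; at 42.6°, h = 1.000, k = 1.359, so h·k = 1.359.
True area = apparent / (areal scale) = 86000 / 1.359 ≈ 63300 km².

63300 km²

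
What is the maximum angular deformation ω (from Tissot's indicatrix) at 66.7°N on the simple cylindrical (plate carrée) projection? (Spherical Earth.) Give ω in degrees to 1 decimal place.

In the plate carrée (x = Rλ, y = Rφ), meridians are true-scale (h = 1) and parallels are stretched by k = sec φ.
At 66.7°: h = 1.000, k = 2.528; principal scales a = 2.528, b = 1.000.
sin(ω/2) = (a − b)/(a + b) = 1.528/3.528 = 0.4331, so ω = 2 arcsin(0.4331) ≈ 51.3°.

51.3°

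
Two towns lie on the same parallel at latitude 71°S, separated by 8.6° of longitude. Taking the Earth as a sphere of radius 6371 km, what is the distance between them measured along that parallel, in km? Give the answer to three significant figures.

Arc length along a parallel = R cos φ · Δλ (with Δλ in radians).
= 6371 × cos 71° × (8.6° × π/180) = 6371 × 0.3256 × 0.1501 ≈ 311 km.

311 km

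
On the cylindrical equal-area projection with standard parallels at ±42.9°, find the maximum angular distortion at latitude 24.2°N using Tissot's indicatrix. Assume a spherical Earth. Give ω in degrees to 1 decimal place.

Cylindrical equal-area (φ₀ = 42.9°): h = cos φ / cos 42.9° along meridians, k = cos 42.9° / cos φ along parallels; h·k = 1.
At 24.2°: h = 1.245, k = 0.8031; principal scales a = 1.245, b = 0.8031.
sin(ω/2) = (a − b)/(a + b) = 0.4420/2.048 = 0.2158, so ω = 2 arcsin(0.2158) ≈ 24.9°.

24.9°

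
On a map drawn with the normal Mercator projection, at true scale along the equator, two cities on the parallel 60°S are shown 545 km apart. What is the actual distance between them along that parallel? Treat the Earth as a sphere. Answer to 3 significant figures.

273 km

For Mercator, h = k = sec φ (a conformal cylindrical projection has a single point scale, 1/cos φ).
Along the parallel at 60°, map distances are exaggerated by k = sec 60° = 2.000.
True distance = 545 / 2.000 = 545 × cos 60° ≈ 273 km.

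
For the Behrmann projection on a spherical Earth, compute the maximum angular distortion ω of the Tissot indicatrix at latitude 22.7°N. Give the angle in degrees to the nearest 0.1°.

7.2°

Behrmann is a cylindrical equal-area projection with standard parallels at ±30°. A cylindrical equal-area projection with standard parallel φ₀ has meridian scale h = cos φ / cos φ₀ and parallel scale k = cos φ₀ / cos φ (so areas are preserved, h·k = 1).
At 22.7°: h = 1.065, k = 0.9387; principal scales a = 1.065, b = 0.9387.
sin(ω/2) = (a − b)/(a + b) = 0.1265/2.004 = 0.06313, so ω = 2 arcsin(0.06313) ≈ 7.2°.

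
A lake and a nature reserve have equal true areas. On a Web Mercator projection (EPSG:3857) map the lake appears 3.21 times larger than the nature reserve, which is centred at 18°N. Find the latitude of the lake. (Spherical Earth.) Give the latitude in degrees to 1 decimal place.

57.9°

On Mercator, (apparent₁)/(apparent₂) = sec²φ₁ / sec²φ₂ when true areas are equal.
cos²φ₂ / cos²φ₁ = 3.21  ⇒  cos φ₁ = cos 18° / √3.21 = 0.9511/1.792 = 0.5308.
φ₁ = arccos(0.5308) ≈ 57.9°.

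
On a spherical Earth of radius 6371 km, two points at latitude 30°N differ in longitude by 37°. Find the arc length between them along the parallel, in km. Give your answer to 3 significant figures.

Arc length along a parallel = R cos φ · Δλ (with Δλ in radians).
= 6371 × cos 30° × (37° × π/180) = 6371 × 0.8660 × 0.6458 ≈ 3560 km.

3560 km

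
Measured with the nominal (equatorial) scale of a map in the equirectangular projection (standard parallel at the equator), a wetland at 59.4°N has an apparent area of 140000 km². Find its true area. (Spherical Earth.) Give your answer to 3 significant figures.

For the equirectangular projection with φ₀ = 0 (plate carrée), h = 1 along meridians and k = sec φ along parallels.
Areal scale = h·k = 1 × sec φ; at 59.4°, h = 1.000, k = 1.964, so h·k = 1.964.
True area = apparent / (areal scale) = 140000 / 1.964 ≈ 71300 km².

71300 km²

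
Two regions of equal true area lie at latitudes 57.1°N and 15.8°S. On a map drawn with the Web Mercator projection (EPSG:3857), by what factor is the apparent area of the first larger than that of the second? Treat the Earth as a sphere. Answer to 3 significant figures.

Mercator areal scale is sec²φ.
At 57.1°: sec²(57.1°) = 1/0.5432² = 3.389.
At 15.8°: sec²(15.8°) = 1/0.9622² = 1.080.
Ratio = 3.389/1.080 = cos²(15.8°)/cos²(57.1°) ≈ 3.14.

3.14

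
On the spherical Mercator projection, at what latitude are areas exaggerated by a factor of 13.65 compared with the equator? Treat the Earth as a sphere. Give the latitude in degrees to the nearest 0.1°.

74.3°

Mercator areal scale is sec²φ.
sec²φ = 13.65  ⇒  cos²φ = 0.07326  ⇒  cos φ = 0.2707.
φ = arccos(0.2707) ≈ 74.3°.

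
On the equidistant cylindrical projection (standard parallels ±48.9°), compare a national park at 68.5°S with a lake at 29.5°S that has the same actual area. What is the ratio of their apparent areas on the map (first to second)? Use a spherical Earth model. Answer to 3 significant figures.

2.37

The equidistant cylindrical projection with φ₀ = 48.9° has h = 1 (meridians true) and k = cos φ₀ / cos φ along parallels.
Areal scale at 68.5°: h·k = 1.000 × 1.794 = 1.794.
Areal scale at 29.5°: h·k = 1.000 × 0.7553 = 0.7553.
Ratio = 1.794/0.7553 ≈ 2.37.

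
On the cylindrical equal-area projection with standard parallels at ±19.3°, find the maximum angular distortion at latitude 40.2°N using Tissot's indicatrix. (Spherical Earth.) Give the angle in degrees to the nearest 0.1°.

For cylindrical equal-area with standard parallel φ₀, h = cos φ / cos φ₀ and k = cos φ₀ / cos φ, so h·k = 1.
At 40.2°: h = 0.8093, k = 1.236; principal scales a = 1.236, b = 0.8093.
sin(ω/2) = (a − b)/(a + b) = 0.4264/2.045 = 0.2085, so ω = 2 arcsin(0.2085) ≈ 24.1°.

24.1°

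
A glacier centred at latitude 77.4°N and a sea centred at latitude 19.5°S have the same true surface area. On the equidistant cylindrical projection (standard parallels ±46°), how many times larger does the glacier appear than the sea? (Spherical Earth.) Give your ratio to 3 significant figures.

In the equirectangular projection with standard parallel φ₀ = 46° (x = Rλ cos φ₀, y = Rφ), meridians are true-scale (h = 1) and the parallel scale is k = cos φ₀ / cos φ.
Areal scale at 77.4°: h·k = 1.000 × 3.184 = 3.184.
Areal scale at 19.5°: h·k = 1.000 × 0.7369 = 0.7369.
Ratio = 3.184/0.7369 ≈ 4.32.

4.32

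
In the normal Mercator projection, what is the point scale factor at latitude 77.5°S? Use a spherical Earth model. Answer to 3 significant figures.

4.62

For Mercator, h = k = sec φ (a conformal cylindrical projection has a single point scale, 1/cos φ).
k = 1/cos 77.5° = 1/0.2164 = 4.620.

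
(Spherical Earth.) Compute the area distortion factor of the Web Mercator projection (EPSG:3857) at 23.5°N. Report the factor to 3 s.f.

The Mercator projection is conformal; its linear scale factor is the same in every direction and equals sec φ = 1/cos φ.
Areal scale = k² = sec²φ = 1/cos²(23.5°) = 1/0.9171² = 1.189.

1.19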